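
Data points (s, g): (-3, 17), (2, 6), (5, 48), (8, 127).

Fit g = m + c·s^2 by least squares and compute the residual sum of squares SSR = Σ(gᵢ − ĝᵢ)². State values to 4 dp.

SSR = 0.7817

Entries of XᵀX: Σ1 = 4, Σs^2 = 102, Σs^2·s^2 = 4818.
And Σg = 198, Σs^2·g = 9505.
Determinant 4·4818 − 102² = 8868.
m = (198·4818 − 102·9505)/8868 = -2591/1478; c = (4·9505 − 102·198)/8868 = 4456/2217.
Residuals: 981/1478, -1271/4434, -2195/4434, 523/4434; SSR = 1733/2217.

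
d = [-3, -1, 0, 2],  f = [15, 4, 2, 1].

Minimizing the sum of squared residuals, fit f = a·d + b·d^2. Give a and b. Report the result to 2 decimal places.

Entries of MᵀM: Σd·d = 14, Σd·d^2 = -20, Σd^2·d^2 = 98.
Moment sums: Σd·f = -47, Σd^2·f = 143.
Normal equations: [[14, -20]; [-20, 98]]·[a, b]ᵀ = [-47, 143]ᵀ.
Δ = 14·98 − (-20)² = 972.
a = ((-47)·98 − (-20)·143)/972 = -97/54; b = (14·143 − (-20)·(-47))/972 = 59/54.

a = -1.80, b = 1.09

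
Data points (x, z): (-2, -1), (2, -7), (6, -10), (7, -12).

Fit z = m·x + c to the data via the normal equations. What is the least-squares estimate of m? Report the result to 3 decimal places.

m = -1.153

Sums needed: Σx·x = 93, Σx = 13, Σ1 = 4.
And Σx·z = -156, Σz = -30.
So AᵀA·[m, c]ᵀ = Aᵀz: [[93, 13]; [13, 4]]·[m, c]ᵀ = [-156, -30]ᵀ.
Eliminating c: 4·(row 1) − 13·(row 2) gives 203·m = 4·(-156) − 13·(-30) = -234, so m = -234/203.
Then c = ((-30) − 13·(-234/203))/4 = -762/203.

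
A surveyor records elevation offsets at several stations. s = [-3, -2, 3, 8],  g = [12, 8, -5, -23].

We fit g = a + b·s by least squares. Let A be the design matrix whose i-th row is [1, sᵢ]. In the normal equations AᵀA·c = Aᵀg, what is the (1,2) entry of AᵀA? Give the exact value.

Row 1 ↔ basis 1, column 2 ↔ basis s, so (AᵀA)_{1,2} = Σᵢ s = (1)·(-3) + (1)·(-2) + (1)·(3) + (1)·(8) = 6.

6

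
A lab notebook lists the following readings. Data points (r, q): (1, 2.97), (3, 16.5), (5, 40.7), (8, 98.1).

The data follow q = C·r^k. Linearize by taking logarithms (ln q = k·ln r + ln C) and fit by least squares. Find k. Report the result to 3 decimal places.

Linearized form: ln q = k·ln r + ln C. From the 4 transformed points,
Over the data: Σln r = 4.7875, Σ(ln r)² = 8.1213, Σln q = 12.1841, Σln r·ln q = 18.5810.
Normal system: [[8.1213, 4.7875]; [4.7875, 4]]·[k, ln C]ᵀ = [18.5810, 12.1841]ᵀ.
Solving (det = 9.5652): k = 1.67197, ln C = 1.04490.

k = 1.672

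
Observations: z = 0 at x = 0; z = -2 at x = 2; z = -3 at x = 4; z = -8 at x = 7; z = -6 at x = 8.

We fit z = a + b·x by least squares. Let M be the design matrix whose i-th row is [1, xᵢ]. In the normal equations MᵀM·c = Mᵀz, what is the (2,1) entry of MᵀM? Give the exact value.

Row 2 ↔ basis x, column 1 ↔ basis 1, so (MᵀM)_{2,1} = Σᵢ x = (0)·(1) + (2)·(1) + (4)·(1) + (7)·(1) + (8)·(1) = 21.

21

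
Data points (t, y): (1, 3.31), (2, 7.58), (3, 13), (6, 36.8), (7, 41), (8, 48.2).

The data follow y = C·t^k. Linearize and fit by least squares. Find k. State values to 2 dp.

Taking logs, ln y = k·ln t + ln C, so regress ln y on ln t.
Σln t = 7.6089, Σ(ln t)² = 13.0084, Σln y = 16.9818, Σln t·ln y = 25.9669.
Equations: 13.0084·k + 7.6089·ln C = 25.9669;  7.6089·k + 6·ln C = 16.9818.
Δ = 13.0084·6 − (7.6089)² = 20.1558; k = (25.9669·6 − 7.6089·16.9818)/20.1558 = 1.31917, ln C = (13.0084·16.9818 − 7.6089·25.9669)/20.1558 = 1.15741.

k = 1.32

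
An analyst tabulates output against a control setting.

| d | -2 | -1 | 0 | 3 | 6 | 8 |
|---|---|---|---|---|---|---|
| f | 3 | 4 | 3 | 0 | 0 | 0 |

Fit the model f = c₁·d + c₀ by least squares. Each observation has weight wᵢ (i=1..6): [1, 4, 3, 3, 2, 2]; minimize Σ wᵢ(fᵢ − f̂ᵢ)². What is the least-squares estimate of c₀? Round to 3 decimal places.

Setting ∂/∂c₁ … = 0 gives: 235·c₁ + 31·c₀ = -22;  31·c₁ + 15·c₀ = 28.
(Σwᵢ·d·d = 235, Σwᵢ·d = 31, Σwᵢ·1 = 15, Σwᵢ·d·f = -22, Σwᵢ·f = 28.)
Eliminating c₀: 15·(row 1) − 31·(row 2) gives 2564·c₁ = 15·(-22) − 31·28 = -1198, so c₁ = -599/1282.
Then c₀ = (28 − 31·(-599/1282))/15 = 3631/1282.

c₀ = 2.832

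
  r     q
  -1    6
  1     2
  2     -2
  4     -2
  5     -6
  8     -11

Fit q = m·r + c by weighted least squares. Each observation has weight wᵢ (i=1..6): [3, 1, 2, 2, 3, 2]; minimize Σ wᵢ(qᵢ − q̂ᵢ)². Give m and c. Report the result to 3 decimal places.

m = -1.850, c = 3.680

Compute the Gram sums: Σwᵢ·r·r = 247, Σwᵢ·r = 41, Σwᵢ·1 = 13.
For AᵀWq: Σwᵢ·r·q = -306, Σwᵢ·q = -28.
det = 247·13 − 41² = 1530.
m = ((-306)·13 − 41·(-28))/1530 = -283/153; c = (247·(-28) − 41·(-306))/1530 = 563/153.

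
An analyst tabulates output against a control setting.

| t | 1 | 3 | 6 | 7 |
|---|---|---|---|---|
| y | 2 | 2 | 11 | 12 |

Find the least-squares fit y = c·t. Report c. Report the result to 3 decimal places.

With design matrix A, AᵀA = [[95]] and Aᵀy = [158]ᵀ.
Hence c = 158 / 95 ≈ 1.66316.

c = 1.663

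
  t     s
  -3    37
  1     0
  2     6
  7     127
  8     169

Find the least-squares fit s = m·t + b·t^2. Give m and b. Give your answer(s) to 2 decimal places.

m = -3.17, b = 3.04

Normal-equation sums: Σt·t = 127, Σt·t^2 = 837, Σt^2·t^2 = 6595.
And Σt·s = 2142, Σt^2·s = 17396.
Normal equations: [[127, 837]; [837, 6595]]·[m, b]ᵀ = [2142, 17396]ᵀ.
Eliminating b: 6595·(row 1) − 837·(row 2) gives 136996·m = 6595·2142 − 837·17396 = -433962, so m = -216981/68498.
Then b = (17396 − 837·(-216981/68498))/6595 = 208219/68498.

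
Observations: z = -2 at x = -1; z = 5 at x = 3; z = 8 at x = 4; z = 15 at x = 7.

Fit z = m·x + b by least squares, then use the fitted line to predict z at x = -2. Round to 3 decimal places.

The normal equations are: 75·m + 13·b = 154;  13·m + 4·b = 26.
Eliminating b: 4·(row 1) − 13·(row 2) gives 131·m = 4·154 − 13·26 = 278, so m = 278/131.
Then b = (26 − 13·(278/131))/4 = -52/131.
At x = -2: ẑ = (278/131)·(-2) + (-52/131)·(1) = -608/131.

ẑ = -4.641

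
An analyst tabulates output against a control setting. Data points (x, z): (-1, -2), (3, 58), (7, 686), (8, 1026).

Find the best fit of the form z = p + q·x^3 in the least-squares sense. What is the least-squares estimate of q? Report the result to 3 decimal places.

q = 1.999

Forming AᵀA = [[4, 881]; [881, 380523]] and Aᵀz = [1768, 762178]ᵀ gives AᵀA·[p, q]ᵀ = Aᵀz.
Eliminating q: 380523·(row 1) − 881·(row 2) gives 745931·p = 380523·1768 − 881·762178 = 1285846, so p = 1285846/745931.
Then q = (762178 − 881·(1285846/745931))/380523 = 1491104/745931.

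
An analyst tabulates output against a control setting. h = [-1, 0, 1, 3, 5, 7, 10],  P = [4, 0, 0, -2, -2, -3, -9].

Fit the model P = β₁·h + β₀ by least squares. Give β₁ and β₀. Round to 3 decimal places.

Setting ∂/∂β₁ … = 0 gives: 185·β₁ + 25·β₀ = -131;  25·β₁ + 7·β₀ = -12.
Determinant 185·7 − 25² = 670.
β₁ = ((-131)·7 − 25·(-12))/670 = -617/670; β₀ = (185·(-12) − 25·(-131))/670 = 211/134.

β₁ = -0.921, β₀ = 1.575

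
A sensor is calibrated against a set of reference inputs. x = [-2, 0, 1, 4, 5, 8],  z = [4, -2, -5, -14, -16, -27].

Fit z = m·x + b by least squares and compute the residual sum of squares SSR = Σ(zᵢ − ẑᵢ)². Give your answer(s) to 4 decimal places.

With design matrix A, AᵀA = [[110, 16]; [16, 6]] and Aᵀz = [-365, -60]ᵀ.
Δ = 110·6 − 16² = 404.
m = ((-365)·6 − 16·(-60))/404 = -615/202; b = (110·(-60) − 16·(-365))/404 = -190/101.
Residuals: -21/101, -12/101, -15/202, 6/101, 223/202, -77/101; SSR = 377/202.

SSR = 1.8663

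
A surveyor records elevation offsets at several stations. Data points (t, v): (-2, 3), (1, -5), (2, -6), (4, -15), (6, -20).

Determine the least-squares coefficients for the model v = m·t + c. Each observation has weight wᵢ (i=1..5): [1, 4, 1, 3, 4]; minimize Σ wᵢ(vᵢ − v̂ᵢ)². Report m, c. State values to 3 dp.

m = -2.998, c = -2.160

Setting ∂/∂m … = 0 gives: 204·m + 40·c = -698;  40·m + 13·c = -148.
det = 204·13 − 40² = 1052.
m = ((-698)·13 − 40·(-148))/1052 = -1577/526; c = (204·(-148) − 40·(-698))/1052 = -568/263.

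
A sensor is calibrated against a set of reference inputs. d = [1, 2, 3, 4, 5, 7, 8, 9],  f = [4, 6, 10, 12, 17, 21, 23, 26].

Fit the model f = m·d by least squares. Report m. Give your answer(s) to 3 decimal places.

m = 2.988

Forming MᵀM = [[249]] and Mᵀf = [744]ᵀ gives MᵀM·[m]ᵀ = Mᵀf.
m = 744/249 = 2.98795.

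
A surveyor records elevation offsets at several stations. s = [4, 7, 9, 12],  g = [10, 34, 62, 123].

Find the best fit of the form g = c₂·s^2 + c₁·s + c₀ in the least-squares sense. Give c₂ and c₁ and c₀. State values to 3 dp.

c₂ = 1.233, c₁ = -5.616, c₀ = 12.759

XᵀX·[c₂, c₁, c₀]ᵀ = Xᵀg reads: 29954·c₂ + 2864·c₁ + 290·c₀ = 24560;  2864·c₂ + 290·c₁ + 32·c₀ = 2312;  290·c₂ + 32·c₁ + 4·c₀ = 229.
(Σs^2·s^2 = 29954, Σs^2·s = 2864, Σs^2 = 290, Σs·s = 290, Σs = 32, Σ1 = 4, Σs^2·g = 24560, Σs·g = 2312, Σg = 229.)
Inverting the 3×3 Gram matrix, [c₂, c₁, c₀]ᵀ = [37/30, -1432/255, 2169/170]ᵀ.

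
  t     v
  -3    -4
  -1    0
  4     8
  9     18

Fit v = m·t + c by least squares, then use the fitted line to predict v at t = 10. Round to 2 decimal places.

v̂ = 19.48

Entries of AᵀA: Σt·t = 107, Σt = 9, Σ1 = 4.
Right-hand side: Σt·v = 206, Σv = 22.
AᵀA·[m, c]ᵀ = Aᵀv becomes [[107, 9]; [9, 4]]·[m, c]ᵀ = [206, 22]ᵀ.
Eliminating c: 4·(row 1) − 9·(row 2) gives 347·m = 4·206 − 9·22 = 626, so m = 626/347.
Then c = (22 − 9·(626/347))/4 = 500/347.
At t = 10: v̂ = (626/347)·(10) + (500/347)·(1) = 6760/347.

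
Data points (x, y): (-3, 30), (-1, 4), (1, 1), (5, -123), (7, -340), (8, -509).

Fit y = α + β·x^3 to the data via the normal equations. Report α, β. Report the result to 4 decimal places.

α = 2.5423, β = -0.9992

The normal equations are: 6·α + 953·β = -937;  953·α + 396149·β = -393416.
Eliminating β: 396149·(row 1) − 953·(row 2) gives 1468685·α = 396149·(-937) − 953·(-393416) = 3733835, so α = 746767/293737.
Then β = ((-393416) − 953·(746767/293737))/396149 = -293507/293737.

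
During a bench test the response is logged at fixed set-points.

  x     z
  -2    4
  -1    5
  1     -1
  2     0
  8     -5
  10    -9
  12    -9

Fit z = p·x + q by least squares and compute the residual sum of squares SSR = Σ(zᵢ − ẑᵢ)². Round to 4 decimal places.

Setting ∂/∂p … = 0 gives: 318·p + 30·q = -252;  30·p + 7·q = -15.
Δ = 318·7 − 30² = 1326.
p = ((-252)·7 − 30·(-15))/1326 = -219/221; q = (318·(-15) − 30·(-252))/1326 = 465/221.
Residuals: -19/221, 421/221, -467/221, -27/221, 14/17, -264/221, 174/221; SSR = 2396/221.

SSR = 10.8416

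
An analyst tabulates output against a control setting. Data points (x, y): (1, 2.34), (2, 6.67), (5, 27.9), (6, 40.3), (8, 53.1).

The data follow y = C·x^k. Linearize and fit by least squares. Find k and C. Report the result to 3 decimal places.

With ln yᵢ as the transformed response and ln xᵢ as the regressor:
Sums: Σln x = 6.1738, Σ(ln x)² = 10.6052, Σln y = 13.7449, Σln x·ln y = 21.5554.
Normal system: [[10.6052, 6.1738]; [6.1738, 5]]·[k, ln C]ᵀ = [21.5554, 13.7449]ᵀ.
Solving (det = 14.9105): k = 1.53710, ln C = 0.85104, so C = exp(0.85104) = 2.34208.

k = 1.537, C = 2.342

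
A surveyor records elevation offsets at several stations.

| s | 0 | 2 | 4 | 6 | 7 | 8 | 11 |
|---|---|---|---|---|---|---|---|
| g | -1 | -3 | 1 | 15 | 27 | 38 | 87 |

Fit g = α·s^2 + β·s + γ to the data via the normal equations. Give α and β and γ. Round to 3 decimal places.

α = 1.047, β = -3.519, γ = -0.858

The normal equations are: 22706·α + 2474·β + 290·γ = 14826;  2474·α + 290·β + 38·γ = 1538;  290·α + 38·β + 7·γ = 164.
(Σs^2·s^2 = 22706, Σs^2·s = 2474, Σs^2 = 290, Σs·s = 290, Σs = 38, Σ1 = 7, Σs^2·g = 14826, Σs·g = 1538, Σg = 164.)
Solving the 3×3 system (Gaussian elimination) gives α = 39205/37434, β = -131719/37434, γ = -5356/6239.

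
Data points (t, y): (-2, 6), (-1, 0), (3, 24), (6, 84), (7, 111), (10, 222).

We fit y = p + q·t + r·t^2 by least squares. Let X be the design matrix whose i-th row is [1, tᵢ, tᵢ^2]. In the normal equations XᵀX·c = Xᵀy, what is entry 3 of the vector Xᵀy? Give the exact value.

30903

Entry 3 ↔ basis t^2, so (Xᵀy)_{3} = Σᵢ (t^2)·yᵢ = (4)·(6) + (1)·(0) + (9)·(24) + (36)·(84) + (49)·(111) + (100)·(222) = 30903.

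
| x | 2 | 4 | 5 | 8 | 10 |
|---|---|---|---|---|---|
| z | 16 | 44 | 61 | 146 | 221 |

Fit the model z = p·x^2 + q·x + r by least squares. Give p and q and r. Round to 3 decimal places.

p = 2.044, q = 1.104, r = 5.750

Sums needed: Σx^2·x^2 = 14993, Σx^2·x = 1709, Σx^2 = 209, Σx·x = 209, Σx = 29, Σ1 = 5.
And Σx^2·z = 33737, Σx·z = 3891, Σz = 488.
So MᵀM·[p, q, r]ᵀ = Mᵀz: [[14993, 1709, 209]; [1709, 209, 29]; [209, 29, 5]]·[p, q, r]ᵀ = [33737, 3891, 488]ᵀ.
Row-reducing yields p = 601/294, q = 649/588, r = 23/4.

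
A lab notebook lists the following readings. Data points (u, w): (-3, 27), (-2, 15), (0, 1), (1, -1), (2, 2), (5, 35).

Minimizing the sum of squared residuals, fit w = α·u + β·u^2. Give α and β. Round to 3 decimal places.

α = -3.085, β = 2.017

From the data, Σu·u = 43, Σu·u^2 = 99, Σu^2·u^2 = 739.
For Aᵀw: Σu·w = 67, Σu^2·w = 1185.
So AᵀA·[α, β]ᵀ = Aᵀw: [[43, 99]; [99, 739]]·[α, β]ᵀ = [67, 1185]ᵀ.
det = 43·739 − 99² = 21976.
α = (67·739 − 99·1185)/21976 = -33901/10988; β = (43·1185 − 99·67)/21976 = 22161/10988.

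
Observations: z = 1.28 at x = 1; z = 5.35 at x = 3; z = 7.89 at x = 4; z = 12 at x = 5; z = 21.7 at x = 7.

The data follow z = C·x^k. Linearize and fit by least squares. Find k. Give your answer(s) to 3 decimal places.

Let Y = ln z. Fitting Y = k·ln x + ln C by least squares:
Over the data: Σln x = 6.0403, Σ(ln x)² = 9.5056, Σln z = 9.5518, Σln x·ln z = 14.6935.
Normal system: [[9.5056, 6.0403]; [6.0403, 5]]·[k, ln C]ᵀ = [14.6935, 9.5518]ᵀ.
Solving (det = 11.0434): k = 1.42821, ln C = 0.18501.

k = 1.428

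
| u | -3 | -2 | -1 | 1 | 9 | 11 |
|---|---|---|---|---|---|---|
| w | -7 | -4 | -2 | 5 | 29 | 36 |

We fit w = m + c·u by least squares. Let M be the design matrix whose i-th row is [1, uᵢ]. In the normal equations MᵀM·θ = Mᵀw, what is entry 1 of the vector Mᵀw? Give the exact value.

57

Entry 1 ↔ basis 1, so (Mᵀw)_{1} = Σᵢ wᵢ = (1)·(-7) + (1)·(-4) + (1)·(-2) + (1)·(5) + (1)·(29) + (1)·(36) = 57.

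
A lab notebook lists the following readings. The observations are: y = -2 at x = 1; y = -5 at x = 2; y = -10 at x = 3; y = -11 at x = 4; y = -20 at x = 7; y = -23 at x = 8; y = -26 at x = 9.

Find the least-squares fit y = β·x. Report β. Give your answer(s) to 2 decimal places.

Sums needed: Σx·x = 224.
Moment sums: Σx·y = -644.
MᵀM·[β]ᵀ = Mᵀy becomes [[224]]·[β]ᵀ = [-644]ᵀ.
Hence β = -644 / 224 ≈ -2.875.

β = -2.88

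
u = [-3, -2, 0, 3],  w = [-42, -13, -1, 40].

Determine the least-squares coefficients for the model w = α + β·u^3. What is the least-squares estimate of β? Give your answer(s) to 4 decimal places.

β = 1.5179

From the data, Σ1 = 4, Σu^3 = -8, Σu^3·u^3 = 1522.
Right-hand side: Σw = -16, Σu^3·w = 2318.
Normal equations: [[4, -8]; [-8, 1522]]·[α, β]ᵀ = [-16, 2318]ᵀ.
det = 4·1522 − (-8)² = 6024.
α = ((-16)·1522 − (-8)·2318)/6024 = -242/251; β = (4·2318 − (-8)·(-16))/6024 = 381/251.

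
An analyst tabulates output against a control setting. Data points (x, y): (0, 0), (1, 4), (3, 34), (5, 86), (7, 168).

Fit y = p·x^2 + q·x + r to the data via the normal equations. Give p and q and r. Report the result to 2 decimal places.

p = 3.25, q = 1.18, r = -0.01

Forming AᵀA = [[3108, 496, 84]; [496, 84, 16]; [84, 16, 5]] and Aᵀy = [10692, 1712, 292]ᵀ gives AᵀA·[p, q, r]ᵀ = Aᵀy.
Row-reducing yields p = 4101/1261, q = 1488/1261, r = -16/1261.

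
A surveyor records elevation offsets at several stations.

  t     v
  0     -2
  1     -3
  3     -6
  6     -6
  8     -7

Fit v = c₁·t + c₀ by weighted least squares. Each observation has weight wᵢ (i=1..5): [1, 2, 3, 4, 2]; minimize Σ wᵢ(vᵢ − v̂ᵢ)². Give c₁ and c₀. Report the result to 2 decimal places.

c₁ = -0.52, c₀ = -3.11

AᵀWA·[c₁, c₀]ᵀ = AᵀWv reads: 301·c₁ + 51·c₀ = -316;  51·c₁ + 12·c₀ = -64.
(Σwᵢ·t·t = 301, Σwᵢ·t = 51, Σwᵢ·1 = 12, Σwᵢ·t·v = -316, Σwᵢ·v = -64.)
Determinant 301·12 − 51² = 1011.
c₁ = ((-316)·12 − 51·(-64))/1011 = -176/337; c₀ = (301·(-64) − 51·(-316))/1011 = -3148/1011.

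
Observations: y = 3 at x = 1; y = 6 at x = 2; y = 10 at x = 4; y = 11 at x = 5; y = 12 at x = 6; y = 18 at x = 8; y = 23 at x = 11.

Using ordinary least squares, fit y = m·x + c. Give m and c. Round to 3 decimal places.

Forming AᵀA = [[267, 37]; [37, 7]] and Aᵀy = [579, 83]ᵀ gives AᵀA·[m, c]ᵀ = Aᵀy.
Δ = 267·7 − 37² = 500.
m = (579·7 − 37·83)/500 = 491/250; c = (267·83 − 37·579)/500 = 369/250.

m = 1.964, c = 1.476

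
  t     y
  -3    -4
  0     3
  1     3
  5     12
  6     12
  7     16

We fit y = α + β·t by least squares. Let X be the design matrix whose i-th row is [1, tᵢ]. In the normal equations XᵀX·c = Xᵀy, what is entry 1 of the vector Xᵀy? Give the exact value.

Entry 1 ↔ basis 1, so (Xᵀy)_{1} = Σᵢ yᵢ = (1)·(-4) + (1)·(3) + (1)·(3) + (1)·(12) + (1)·(12) + (1)·(16) = 42.

42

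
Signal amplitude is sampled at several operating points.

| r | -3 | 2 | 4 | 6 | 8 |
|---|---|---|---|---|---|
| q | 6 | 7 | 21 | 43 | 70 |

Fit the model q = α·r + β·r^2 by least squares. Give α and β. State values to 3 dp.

α = 1.228, β = 0.957

The normal equations are: 129·α + 773·β = 898;  773·α + 5745·β = 6446.
(Σr·r = 129, Σr·r^2 = 773, Σr^2·r^2 = 5745, Σr·q = 898, Σr^2·q = 6446.)
Δ = 129·5745 − 773² = 143576.
α = (898·5745 − 773·6446)/143576 = 44063/35894; β = (129·6446 − 773·898)/143576 = 34345/35894.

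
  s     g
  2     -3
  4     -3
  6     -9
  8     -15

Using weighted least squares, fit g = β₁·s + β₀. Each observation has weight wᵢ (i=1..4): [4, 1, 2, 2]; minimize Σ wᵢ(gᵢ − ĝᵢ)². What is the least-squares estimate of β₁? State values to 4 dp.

Sums needed: Σwᵢ·s·s = 232, Σwᵢ·s = 40, Σwᵢ·1 = 9.
Right-hand side: Σwᵢ·s·g = -384, Σwᵢ·g = -63.
So MᵀWM·[β₁, β₀]ᵀ = MᵀWg: [[232, 40]; [40, 9]]·[β₁, β₀]ᵀ = [-384, -63]ᵀ.
Δ = 232·9 − 40² = 488.
β₁ = ((-384)·9 − 40·(-63))/488 = -117/61; β₀ = (232·(-63) − 40·(-384))/488 = 93/61.

β₁ = -1.9180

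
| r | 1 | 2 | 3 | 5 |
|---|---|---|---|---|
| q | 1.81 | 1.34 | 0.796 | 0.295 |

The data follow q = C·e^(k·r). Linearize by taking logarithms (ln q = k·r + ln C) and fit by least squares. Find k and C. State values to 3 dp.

With ln qᵢ as the transformed response and rᵢ as the regressor:
AᵀA = [[39.0000, 11.0000]; [11.0000, 4]], rhs = [-5.6097, -0.5629]ᵀ  (here Σr = 11.0000, Σ(r)² = 39.0000, Σln q = -0.5629, Σr·ln q = -5.6097).
Solving (det = 35.0000): k = -0.46418, ln C = 1.13577, so C = exp(1.13577) = 3.11358.

k = -0.464, C = 3.114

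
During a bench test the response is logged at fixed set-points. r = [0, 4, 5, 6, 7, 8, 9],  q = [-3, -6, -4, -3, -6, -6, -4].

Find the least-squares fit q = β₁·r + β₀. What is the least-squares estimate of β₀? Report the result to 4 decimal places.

β₀ = -3.5638

Setting ∂/∂β₁ … = 0 gives: 271·β₁ + 39·β₀ = -188;  39·β₁ + 7·β₀ = -32.
(Σr·r = 271, Σr = 39, Σ1 = 7, Σr·q = -188, Σq = -32.)
Δ = 271·7 − 39² = 376.
β₁ = ((-188)·7 − 39·(-32))/376 = -17/94; β₀ = (271·(-32) − 39·(-188))/376 = -335/94.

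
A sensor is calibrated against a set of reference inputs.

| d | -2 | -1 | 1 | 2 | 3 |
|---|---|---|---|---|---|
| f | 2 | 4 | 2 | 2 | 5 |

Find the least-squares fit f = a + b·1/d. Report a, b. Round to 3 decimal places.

From the data, Σ1 = 5, Σ1/d = 1/3, Σ1/d·1/d = 47/18.
And Σf = 15, Σ1/d·f = -1/3.
Eliminating b: (47/18)·(row 1) − (1/3)·(row 2) gives (233/18)·a = (47/18)·15 − (1/3)·(-1/3) = 707/18, so a = 707/233.
Then b = ((-1/3) − (1/3)·(707/233))/(47/18) = -120/233.

a = 3.034, b = -0.515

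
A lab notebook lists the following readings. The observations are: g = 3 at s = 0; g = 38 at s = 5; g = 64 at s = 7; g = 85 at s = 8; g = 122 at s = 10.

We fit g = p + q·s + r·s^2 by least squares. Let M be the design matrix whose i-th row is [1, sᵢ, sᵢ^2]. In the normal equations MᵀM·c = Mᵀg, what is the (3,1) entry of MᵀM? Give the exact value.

238

Row 3 ↔ basis s^2, column 1 ↔ basis 1, so (MᵀM)_{3,1} = Σᵢ s^2 = (0)·(1) + (25)·(1) + (49)·(1) + (64)·(1) + (100)·(1) = 238.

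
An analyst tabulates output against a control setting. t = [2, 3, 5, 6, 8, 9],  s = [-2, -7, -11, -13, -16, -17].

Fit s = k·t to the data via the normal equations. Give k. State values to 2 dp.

k = -2.00

XᵀX·[k]ᵀ = Xᵀs reads: 219·k = -439.
(Σt·t = 219, Σt·s = -439.)
k = (-439)/219 = -2.00457.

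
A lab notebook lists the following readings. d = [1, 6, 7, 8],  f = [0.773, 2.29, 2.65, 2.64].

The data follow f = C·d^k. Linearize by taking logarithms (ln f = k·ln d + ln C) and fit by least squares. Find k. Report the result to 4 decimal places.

k = 0.6081

Let Y = ln f. Fitting Y = k·ln d + ln C by least squares:
Σln d = 5.8171, Σ(ln d)² = 11.3210, Σln f = 2.5164, Σln d·ln f = 5.3996.
Equations: 11.3210·k + 5.8171·ln C = 5.3996;  5.8171·k + 4·ln C = 2.5164.
Δ = 11.3210·4 − (5.8171)² = 11.4454; k = (5.3996·4 − 5.8171·2.5164)/11.4454 = 0.60813, ln C = (11.3210·2.5164 − 5.8171·5.3996)/11.4454 = -0.25529.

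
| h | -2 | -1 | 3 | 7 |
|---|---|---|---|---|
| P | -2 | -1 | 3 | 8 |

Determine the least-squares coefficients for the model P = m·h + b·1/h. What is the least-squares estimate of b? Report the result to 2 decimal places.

Entries of MᵀM: Σh·h = 63, Σh·1/h = 4, Σ1/h·1/h = 2437/1764.
For MᵀP: Σh·P = 70, Σ1/h·P = 29/7.
So MᵀM·[m, b]ᵀ = MᵀP: [[63, 4]; [4, 2437/1764]]·[m, b]ᵀ = [70, 29/7]ᵀ.
Determinant 63·(2437/1764) − 4² = 1989/28.
m = (70·(2437/1764) − 4·(29/7))/(1989/28) = 20194/17901; b = (63·(29/7) − 4·70)/(1989/28) = -532/1989.

b = -0.27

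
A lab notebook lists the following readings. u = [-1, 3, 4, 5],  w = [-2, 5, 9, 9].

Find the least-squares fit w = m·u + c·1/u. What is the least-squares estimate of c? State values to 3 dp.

c = 0.034

With design matrix M, MᵀM = [[51, 4]; [4, 4369/3600]] and Mᵀw = [98, 463/60]ᵀ.
Δ = 51·(4369/3600) − 4² = 55073/1200.
m = (98·(4369/3600) − 4·(463/60))/(55073/1200) = 317042/165219; c = (51·(463/60) − 4·98)/(55073/1200) = 1860/55073.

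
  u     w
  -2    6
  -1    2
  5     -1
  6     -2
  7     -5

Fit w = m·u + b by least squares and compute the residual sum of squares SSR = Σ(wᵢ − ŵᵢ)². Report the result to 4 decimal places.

SSR = 7.7714

The normal system MᵀM·[m, b]ᵀ = Mᵀw is [[115, 15]; [15, 5]]·[m, b]ᵀ = [-66, 0]ᵀ.
det = 115·5 − 15² = 350.
m = ((-66)·5 − 15·0)/350 = -33/35; b = (115·0 − 15·(-66))/350 = 99/35.
Residuals: 9/7, -62/35, 31/35, 29/35, -43/35; SSR = 272/35.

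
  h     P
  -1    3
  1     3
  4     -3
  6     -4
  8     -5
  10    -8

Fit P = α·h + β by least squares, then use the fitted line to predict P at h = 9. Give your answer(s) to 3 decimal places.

Forming XᵀX = [[218, 28]; [28, 6]] and XᵀP = [-156, -14]ᵀ gives XᵀX·[α, β]ᵀ = XᵀP.
Eliminating β: 6·(row 1) − 28·(row 2) gives 524·α = 6·(-156) − 28·(-14) = -544, so α = -136/131.
Then β = ((-14) − 28·(-136/131))/6 = 329/131.
At h = 9: P̂ = (-136/131)·(9) + (329/131)·(1) = -895/131.

P̂ = -6.832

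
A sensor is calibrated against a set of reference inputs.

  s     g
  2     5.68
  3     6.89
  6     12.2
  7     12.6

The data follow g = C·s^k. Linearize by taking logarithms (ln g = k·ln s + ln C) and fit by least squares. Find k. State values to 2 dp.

k = 0.68

With ln gᵢ as the transformed response and ln sᵢ as the regressor:
AᵀA = [[8.6844, 5.5294]; [5.5294, 4]], rhs = [12.7367, 8.7022]ᵀ  (here Σln s = 5.5294, Σ(ln s)² = 8.6844, Σln g = 8.7022, Σln s·ln g = 12.7367).
Solving (det = 4.1629): k = 0.67952, ln C = 1.23620.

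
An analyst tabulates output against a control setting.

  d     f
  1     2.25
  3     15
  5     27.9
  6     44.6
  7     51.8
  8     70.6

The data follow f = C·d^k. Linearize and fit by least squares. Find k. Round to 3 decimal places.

Taking logs, ln f = k·ln d + ln C, so regress ln f on ln d.
Over the data: Σln d = 8.5252, Σ(ln d)² = 15.1183, Σln f = 18.8498, Σln d·ln f = 31.6705.
Normal system: [[15.1183, 8.5252]; [8.5252, 6]]·[k, ln C]ᵀ = [31.6705, 18.8498]ᵀ.
Slope k = (n·Σln d·ln f − Σln d·Σln f)/(n·Σ(ln d)² − (Σln d)²) = (6·31.6705 − 8.5252·18.8498)/18.0313 = 1.62636; ln C = (Σln f − k·Σln d)/n = 0.83079.

k = 1.626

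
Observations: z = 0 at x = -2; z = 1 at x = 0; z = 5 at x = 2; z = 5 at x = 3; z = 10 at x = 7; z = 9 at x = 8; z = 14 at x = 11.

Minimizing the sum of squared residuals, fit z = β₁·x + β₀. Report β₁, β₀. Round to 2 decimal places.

With design matrix M, MᵀM = [[251, 29]; [29, 7]] and Mᵀz = [321, 44]ᵀ.
Eliminating β₀: 7·(row 1) − 29·(row 2) gives 916·β₁ = 7·321 − 29·44 = 971, so β₁ = 971/916.
Then β₀ = (44 − 29·(971/916))/7 = 1735/916.

β₁ = 1.06, β₀ = 1.89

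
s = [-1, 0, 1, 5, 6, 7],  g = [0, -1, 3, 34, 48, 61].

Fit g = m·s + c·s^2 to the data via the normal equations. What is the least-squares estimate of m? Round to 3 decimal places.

From the data, Σs·s = 112, Σs·s^2 = 684, Σs^2·s^2 = 4324.
And Σs·g = 888, Σs^2·g = 5570.
Determinant 112·4324 − 684² = 16432.
m = (888·4324 − 684·5570)/16432 = 3729/2054; c = (112·5570 − 684·888)/16432 = 1028/1027.

m = 1.815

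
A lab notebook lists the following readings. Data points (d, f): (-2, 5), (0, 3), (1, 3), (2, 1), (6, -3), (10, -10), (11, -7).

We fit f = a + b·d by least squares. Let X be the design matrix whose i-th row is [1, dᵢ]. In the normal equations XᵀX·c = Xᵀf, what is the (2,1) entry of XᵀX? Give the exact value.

28

Row 2 ↔ basis d, column 1 ↔ basis 1, so (XᵀX)_{2,1} = Σᵢ d = (-2)·(1) + (0)·(1) + (1)·(1) + (2)·(1) + (6)·(1) + (10)·(1) + (11)·(1) = 28.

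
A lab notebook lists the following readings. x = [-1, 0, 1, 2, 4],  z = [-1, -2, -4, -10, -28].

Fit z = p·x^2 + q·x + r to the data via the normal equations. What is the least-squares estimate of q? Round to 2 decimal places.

q = -1.66

Setting ∂/∂p … = 0 gives: 274·p + 72·q + 22·r = -493;  72·p + 22·q + 6·r = -135;  22·p + 6·q + 5·r = -45.
Row-reducing yields p = -1681/1358, q = -2253/1358, r = -1061/679.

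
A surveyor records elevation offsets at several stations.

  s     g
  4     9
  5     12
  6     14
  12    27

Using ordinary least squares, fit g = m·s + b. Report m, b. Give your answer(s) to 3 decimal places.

m = 2.206, b = 0.606

The normal equations are: 221·m + 27·b = 504;  27·m + 4·b = 62.
Eliminating b: 4·(row 1) − 27·(row 2) gives 155·m = 4·504 − 27·62 = 342, so m = 342/155.
Then b = (62 − 27·(342/155))/4 = 94/155.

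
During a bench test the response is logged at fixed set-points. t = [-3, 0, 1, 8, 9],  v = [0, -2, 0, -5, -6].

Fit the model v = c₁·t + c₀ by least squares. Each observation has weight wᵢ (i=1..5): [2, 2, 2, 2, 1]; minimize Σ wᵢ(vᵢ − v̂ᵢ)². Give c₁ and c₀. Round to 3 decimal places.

c₁ = -0.485, c₀ = -1.090

Compute the Gram sums: Σwᵢ·t·t = 229, Σwᵢ·t = 21, Σwᵢ·1 = 9.
Moment sums: Σwᵢ·t·v = -134, Σwᵢ·v = -20.
Normal equations: [[229, 21]; [21, 9]]·[c₁, c₀]ᵀ = [-134, -20]ᵀ.
det = 229·9 − 21² = 1620.
c₁ = ((-134)·9 − 21·(-20))/1620 = -131/270; c₀ = (229·(-20) − 21·(-134))/1620 = -883/810.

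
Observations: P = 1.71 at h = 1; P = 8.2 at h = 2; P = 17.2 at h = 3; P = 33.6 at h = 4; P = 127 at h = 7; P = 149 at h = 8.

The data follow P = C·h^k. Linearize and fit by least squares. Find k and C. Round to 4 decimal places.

Taking logs, ln P = k·ln h + ln C, so regress ln P on ln h.
Over the data: Σln h = 7.2034, Σ(ln h)² = 11.7199, Σln P = 18.8482, Σln h·ln P = 29.2879.
Normal system: [[11.7199, 7.2034]; [7.2034, 6]]·[k, ln C]ᵀ = [29.2879, 18.8482]ᵀ.
Slope k = (n·Σln h·ln P − Σln h·Σln P)/(n·Σ(ln h)² − (Σln h)²) = (6·29.2879 − 7.2034·18.8482)/18.4301 = 2.16797; ln C = (Σln P − k·Σln h)/n = 0.53857, so C = exp(0.53857) = 1.71355.

k = 2.1680, C = 1.7135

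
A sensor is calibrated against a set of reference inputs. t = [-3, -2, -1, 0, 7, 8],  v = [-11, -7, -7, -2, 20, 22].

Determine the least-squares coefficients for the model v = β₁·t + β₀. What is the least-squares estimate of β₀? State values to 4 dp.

Compute the Gram sums: Σt·t = 127, Σt = 9, Σ1 = 6.
And Σt·v = 370, Σv = 15.
Normal equations: [[127, 9]; [9, 6]]·[β₁, β₀]ᵀ = [370, 15]ᵀ.
Δ = 127·6 − 9² = 681.
β₁ = (370·6 − 9·15)/681 = 695/227; β₀ = (127·15 − 9·370)/681 = -475/227.

β₀ = -2.0925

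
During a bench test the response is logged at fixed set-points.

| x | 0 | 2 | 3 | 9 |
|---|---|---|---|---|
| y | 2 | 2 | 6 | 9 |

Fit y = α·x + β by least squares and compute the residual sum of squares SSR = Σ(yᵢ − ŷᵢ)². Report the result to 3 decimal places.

SSR = 5.144

Forming AᵀA = [[94, 14]; [14, 4]] and Aᵀy = [103, 19]ᵀ gives AᵀA·[α, β]ᵀ = Aᵀy.
Determinant 94·4 − 14² = 180.
α = (103·4 − 14·19)/180 = 73/90; β = (94·19 − 14·103)/180 = 86/45.
Residuals: 4/45, -23/15, 149/90, -19/90; SSR = 463/90.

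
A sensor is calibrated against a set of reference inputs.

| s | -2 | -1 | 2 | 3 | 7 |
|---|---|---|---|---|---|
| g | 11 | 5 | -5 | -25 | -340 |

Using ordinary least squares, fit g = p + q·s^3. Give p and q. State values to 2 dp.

Setting ∂/∂p … = 0 gives: 5·p + 369·q = -354;  369·p + 118507·q = -117428.
(Σ1 = 5, Σs^3 = 369, Σs^3·s^3 = 118507, Σg = -354, Σs^3·g = -117428.)
Eliminating q: 118507·(row 1) − 369·(row 2) gives 456374·p = 118507·(-354) − 369·(-117428) = 1379454, so p = 689727/228187.
Then q = ((-117428) − 369·(689727/228187))/118507 = -228257/228187.

p = 3.02, q = -1.00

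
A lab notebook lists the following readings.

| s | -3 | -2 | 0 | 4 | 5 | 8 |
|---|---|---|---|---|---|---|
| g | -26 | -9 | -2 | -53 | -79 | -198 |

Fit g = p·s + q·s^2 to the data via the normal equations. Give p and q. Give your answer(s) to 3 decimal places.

p = -0.841, q = -2.997

Forming XᵀX = [[118, 666]; [666, 5074]] and Xᵀg = [-2095, -15765]ᵀ gives XᵀX·[p, q]ᵀ = Xᵀg.
Determinant 118·5074 − 666² = 155176.
p = ((-2095)·5074 − 666·(-15765))/155176 = -32635/38794; q = (118·(-15765) − 666·(-2095))/155176 = -58125/19397.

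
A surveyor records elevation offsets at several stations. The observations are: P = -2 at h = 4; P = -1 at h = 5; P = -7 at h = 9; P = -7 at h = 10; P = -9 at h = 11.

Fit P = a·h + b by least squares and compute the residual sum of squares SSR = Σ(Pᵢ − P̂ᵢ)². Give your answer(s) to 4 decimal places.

SSR = 2.9021

Sums needed: Σh·h = 343, Σh = 39, Σ1 = 5.
Right-hand side: Σh·P = -245, ΣP = -26.
So AᵀA·[a, b]ᵀ = AᵀP: [[343, 39]; [39, 5]]·[a, b]ᵀ = [-245, -26]ᵀ.
Determinant 343·5 − 39² = 194.
a = ((-245)·5 − 39·(-26))/194 = -211/194; b = (343·(-26) − 39·(-245))/194 = 637/194.
Residuals: -181/194, 112/97, -48/97, 115/194, -31/97; SSR = 563/194.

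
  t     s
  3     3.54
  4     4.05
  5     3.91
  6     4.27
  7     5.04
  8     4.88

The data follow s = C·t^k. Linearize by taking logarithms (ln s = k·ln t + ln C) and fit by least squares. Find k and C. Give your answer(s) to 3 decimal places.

k = 0.341, C = 2.420

With ln sᵢ as the transformed response and ln tᵢ as the regressor:
Σln t = 9.9115, Σ(ln t)² = 17.0401, Σln s = 8.6805, Σln t·ln s = 14.5668.
Equations: 17.0401·k + 9.9115·ln C = 14.5668;  9.9115·k + 6·ln C = 8.6805.
Slope k = (n·Σln t·ln s − Σln t·Σln s)/(n·Σ(ln t)² − (Σln t)²) = (6·14.5668 − 9.9115·8.6805)/4.0036 = 0.34073; ln C = (Σln s − k·Σln t)/n = 0.88390, so C = exp(0.88390) = 2.42033.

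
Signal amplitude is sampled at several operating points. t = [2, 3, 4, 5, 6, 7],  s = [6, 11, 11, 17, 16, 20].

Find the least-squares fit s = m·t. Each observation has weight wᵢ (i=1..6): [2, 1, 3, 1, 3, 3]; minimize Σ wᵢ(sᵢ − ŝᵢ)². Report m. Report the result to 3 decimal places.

m = 2.846

From the data, Σwᵢ·t·t = 345.
And Σwᵢ·t·s = 982.
So XᵀWX·[m]ᵀ = XᵀWs: [[345]]·[m]ᵀ = [982]ᵀ.
Hence m = 982 / 345 ≈ 2.84638.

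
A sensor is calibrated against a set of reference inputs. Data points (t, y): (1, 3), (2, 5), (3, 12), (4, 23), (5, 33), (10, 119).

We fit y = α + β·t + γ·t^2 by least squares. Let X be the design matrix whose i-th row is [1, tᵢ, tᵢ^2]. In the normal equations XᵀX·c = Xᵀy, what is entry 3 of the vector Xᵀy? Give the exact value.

13224

Entry 3 ↔ basis t^2, so (Xᵀy)_{3} = Σᵢ (t^2)·yᵢ = (1)·(3) + (4)·(5) + (9)·(12) + (16)·(23) + (25)·(33) + (100)·(119) = 13224.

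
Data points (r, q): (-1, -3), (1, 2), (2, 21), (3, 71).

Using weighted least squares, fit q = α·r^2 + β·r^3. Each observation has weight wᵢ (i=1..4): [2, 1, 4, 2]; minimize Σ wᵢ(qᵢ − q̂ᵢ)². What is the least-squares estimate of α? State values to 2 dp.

MᵀWM·[α, β]ᵀ = MᵀWq reads: 229·α + 613·β = 1610;  613·α + 1717·β = 4514.
(Σwᵢ·r^2·r^2 = 229, Σwᵢ·r^2·r^3 = 613, Σwᵢ·r^3·r^3 = 1717, Σwᵢ·r^2·q = 1610, Σwᵢ·r^3·q = 4514.)
Eliminating β: 1717·(row 1) − 613·(row 2) gives 17424·α = 1717·1610 − 613·4514 = -2712, so α = -113/726.
Then β = (4514 − 613·(-113/726))/1717 = 1949/726.

α = -0.16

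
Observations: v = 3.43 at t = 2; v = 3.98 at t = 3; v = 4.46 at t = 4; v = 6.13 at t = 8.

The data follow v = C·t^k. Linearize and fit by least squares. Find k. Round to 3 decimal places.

k = 0.421

Taking logs, ln v = k·ln t + ln C, so regress ln v on ln t.
Σln t = 5.2575, Σ(ln t)² = 7.9333, Σln v = 5.9222, Σln t·ln v = 8.2150.
Normal system: [[7.9333, 5.2575]; [5.2575, 4]]·[k, ln C]ᵀ = [8.2150, 5.9222]ᵀ.
Slope k = (n·Σln t·ln v − Σln t·Σln v)/(n·Σ(ln t)² − (Σln t)²) = (4·8.2150 − 5.2575·5.9222)/4.0919 = 0.42134; ln C = (Σln v − k·Σln t)/n = 0.92675.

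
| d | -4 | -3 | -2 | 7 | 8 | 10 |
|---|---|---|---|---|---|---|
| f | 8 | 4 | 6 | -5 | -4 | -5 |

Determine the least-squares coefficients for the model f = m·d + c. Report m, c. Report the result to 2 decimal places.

AᵀA·[m, c]ᵀ = Aᵀf reads: 242·m + 16·c = -173;  16·m + 6·c = 4.
(Σd·d = 242, Σd = 16, Σ1 = 6, Σd·f = -173, Σf = 4.)
Δ = 242·6 − 16² = 1196.
m = ((-173)·6 − 16·4)/1196 = -551/598; c = (242·4 − 16·(-173))/1196 = 934/299.

m = -0.92, c = 3.12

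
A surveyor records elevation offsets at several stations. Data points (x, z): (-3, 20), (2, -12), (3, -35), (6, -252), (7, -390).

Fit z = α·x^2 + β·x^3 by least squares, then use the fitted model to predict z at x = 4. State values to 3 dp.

ẑ = -78.947

Setting ∂/∂α … = 0 gives: 3875·α + 24615·β = -28365;  24615·α + 165827·β = -189783.
Δ = 3875·165827 − 24615² = 36681400.
α = ((-28365)·165827 − 24615·(-189783))/36681400 = -459633/524020; β = (3875·(-189783) − 24615·(-28365))/36681400 = -106299/104804.
At x = 4: ẑ = (-459633/524020)·(16) + (-106299/104804)·(64) = -10342452/131005.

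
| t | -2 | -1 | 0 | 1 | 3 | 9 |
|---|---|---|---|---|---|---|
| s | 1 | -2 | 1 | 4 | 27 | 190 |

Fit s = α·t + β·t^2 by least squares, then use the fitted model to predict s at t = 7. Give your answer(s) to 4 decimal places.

ŝ = 119.8734

With design matrix M, MᵀM = [[96, 748]; [748, 6660]] and Mᵀs = [1795, 15639]ᵀ.
det = 96·6660 − 748² = 79856.
α = (1795·6660 − 748·15639)/79856 = 32091/9982; β = (96·15639 − 748·1795)/79856 = 39671/19964.
At t = 7: ŝ = (32091/9982)·(7) + (39671/19964)·(49) = 341879/2852.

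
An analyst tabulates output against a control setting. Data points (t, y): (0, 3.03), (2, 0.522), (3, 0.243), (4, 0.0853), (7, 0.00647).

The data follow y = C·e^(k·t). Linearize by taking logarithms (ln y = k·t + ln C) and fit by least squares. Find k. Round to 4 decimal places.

k = -0.8809

Taking logs, ln y = k·t + ln C, so regress ln y on t.
AᵀA = [[78.0000, 16.0000]; [16.0000, 5]], rhs = [-50.6746, -8.4584]ᵀ  (here Σt = 16.0000, Σ(t)² = 78.0000, Σln y = -8.4584, Σt·ln y = -50.6746).
Δ = 78.0000·5 − (16.0000)² = 134.0000; k = (-50.6746·5 − 16.0000·-8.4584)/134.0000 = -0.88089, ln C = (78.0000·-8.4584 − 16.0000·-50.6746)/134.0000 = 1.12717.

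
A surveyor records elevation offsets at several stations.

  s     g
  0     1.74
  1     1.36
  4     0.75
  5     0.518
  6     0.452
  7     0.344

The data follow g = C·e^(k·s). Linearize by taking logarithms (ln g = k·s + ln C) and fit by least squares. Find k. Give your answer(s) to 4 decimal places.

k = -0.2294

Let Y = ln g. Fitting Y = k·s + ln C by least squares:
Σs = 23.0000, Σ(s)² = 127.0000, Σln g = -1.9453, Σs·ln g = -16.3664.
Equations: 127.0000·k + 23.0000·ln C = -16.3664;  23.0000·k + 6·ln C = -1.9453.
Solving (det = 233.0000): k = -0.22943, ln C = 0.55526.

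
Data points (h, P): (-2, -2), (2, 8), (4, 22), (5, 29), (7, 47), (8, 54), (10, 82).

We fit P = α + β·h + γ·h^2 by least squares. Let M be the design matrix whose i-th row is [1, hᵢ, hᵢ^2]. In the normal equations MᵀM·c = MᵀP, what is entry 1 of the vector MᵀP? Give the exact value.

240

Entry 1 ↔ basis 1, so (MᵀP)_{1} = Σᵢ Pᵢ = (1)·(-2) + (1)·(8) + (1)·(22) + (1)·(29) + (1)·(47) + (1)·(54) + (1)·(82) = 240.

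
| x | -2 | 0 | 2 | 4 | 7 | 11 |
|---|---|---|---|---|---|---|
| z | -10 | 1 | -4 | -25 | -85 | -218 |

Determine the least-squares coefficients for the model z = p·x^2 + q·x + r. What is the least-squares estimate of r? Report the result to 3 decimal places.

From the data, Σx^2·x^2 = 17330, Σx^2·x = 1738, Σx^2 = 194, Σx·x = 194, Σx = 22, Σ1 = 6.
And Σx^2·z = -30999, Σx·z = -3081, Σz = -341.
Normal equations: [[17330, 1738, 194]; [1738, 194, 22]; [194, 22, 6]]·[p, q, r]ᵀ = [-30999, -3081, -341]ᵀ.
Row-reducing yields p = -4802/2489, q = 16479/12445, r = 17219/24890.

r = 0.692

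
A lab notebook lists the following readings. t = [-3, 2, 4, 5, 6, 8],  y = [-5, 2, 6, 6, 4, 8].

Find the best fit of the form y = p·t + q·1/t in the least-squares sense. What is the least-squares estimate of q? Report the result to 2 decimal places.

q = 2.78

With design matrix X, XᵀX = [[154, 6]; [6, 7301/14400]] and Xᵀy = [161, 211/30]ᵀ.
Δ = 154·(7301/14400) − 6² = 302977/7200.
p = (161·(7301/14400) − 6·(211/30))/(302977/7200) = 567781/605954; q = (154·(211/30) − 6·161)/(302977/7200) = 843360/302977.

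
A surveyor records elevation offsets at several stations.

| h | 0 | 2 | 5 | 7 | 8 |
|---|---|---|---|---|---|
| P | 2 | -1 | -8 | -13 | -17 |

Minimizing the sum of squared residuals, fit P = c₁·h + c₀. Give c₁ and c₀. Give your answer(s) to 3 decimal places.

Setting ∂/∂c₁ … = 0 gives: 142·c₁ + 22·c₀ = -269;  22·c₁ + 5·c₀ = -37.
Δ = 142·5 − 22² = 226.
c₁ = ((-269)·5 − 22·(-37))/226 = -531/226; c₀ = (142·(-37) − 22·(-269))/226 = 332/113.

c₁ = -2.350, c₀ = 2.938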